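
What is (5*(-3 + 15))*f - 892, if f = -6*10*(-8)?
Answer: 27908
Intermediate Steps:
f = 480 (f = -60*(-8) = 480)
(5*(-3 + 15))*f - 892 = (5*(-3 + 15))*480 - 892 = (5*12)*480 - 892 = 60*480 - 892 = 28800 - 892 = 27908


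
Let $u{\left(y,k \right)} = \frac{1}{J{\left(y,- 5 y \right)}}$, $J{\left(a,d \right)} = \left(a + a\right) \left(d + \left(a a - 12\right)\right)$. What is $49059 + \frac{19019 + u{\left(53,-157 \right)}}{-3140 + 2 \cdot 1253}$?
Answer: $\frac{8342800795703}{170160528} \approx 49029.0$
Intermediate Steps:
$J{\left(a,d \right)} = 2 a \left(-12 + d + a^{2}\right)$ ($J{\left(a,d \right)} = 2 a \left(d + \left(a^{2} - 12\right)\right) = 2 a \left(d + \left(-12 + a^{2}\right)\right) = 2 a \left(-12 + d + a^{2}\right)$)
$u{\left(y,k \right)} = \frac{1}{2 y \left(-12 + y^{2} - 5 y\right)}$ ($u{\left(y,k \right)} = \frac{1}{2 y \left(-12 - 5 y + y^{2}\right)} = \frac{1}{2 y \left(-12 + y^{2} - 5 y\right)}$)
$49059 + \frac{19019 + u{\left(53,-157 \right)}}{-3140 + 2 \cdot 1253} = 49059 + \frac{19019 + \frac{1}{2 \cdot 53 \left(-12 + 53^{2} - 265\right)}}{-3140 + 2 \cdot 1253} = 49059 + \frac{19019 + \frac{1}{2} \cdot \frac{1}{53} \frac{1}{-12 + 2809 - 265}}{-3140 + 2506} = 49059 + \frac{19019 + \frac{1}{2} \cdot \frac{1}{53} \cdot \frac{1}{2532}}{-634} = 49059 + \left(19019 + \frac{1}{2} \cdot \frac{1}{53} \cdot \frac{1}{2532}\right) \left(- \frac{1}{634}\right) = 49059 + \left(19019 + \frac{1}{268392}\right) \left(- \frac{1}{634}\right) = 49059 + \frac{5104547449}{268392} \left(- \frac{1}{634}\right) = 49059 - \frac{5104547449}{170160528} = \frac{8342800795703}{170160528}$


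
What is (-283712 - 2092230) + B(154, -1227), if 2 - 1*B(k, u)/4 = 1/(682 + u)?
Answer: -1294884026/545 ≈ -2.3759e+6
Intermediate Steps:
B(k, u) = 8 - 4/(682 + u)
(-283712 - 2092230) + B(154, -1227) = (-283712 - 2092230) + 4*(1363 + 2*(-1227))/(682 - 1227) = -2375942 + 4*(1363 - 2454)/(-545) = -2375942 + 4*(-1/545)*(-1091) = -2375942 + 4364/545 = -1294884026/545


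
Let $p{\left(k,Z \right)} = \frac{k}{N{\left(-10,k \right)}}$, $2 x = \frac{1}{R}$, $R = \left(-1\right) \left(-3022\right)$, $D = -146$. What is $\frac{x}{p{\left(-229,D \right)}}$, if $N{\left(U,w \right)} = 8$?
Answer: $- \frac{2}{346019} \approx -5.78 \cdot 10^{-6}$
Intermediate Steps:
$R = 3022$
$x = \frac{1}{6044}$ ($x = \frac{1}{2 \cdot 3022} = \frac{1}{2} \cdot \frac{1}{3022} = \frac{1}{6044} \approx 0.00016545$)
$p{\left(k,Z \right)} = \frac{k}{8}$
$\frac{x}{p{\left(-229,D \right)}} = \frac{1}{6044 \cdot \frac{1}{8} \left(-229\right)} = \frac{1}{6044 \left(- \frac{229}{8}\right)} = \frac{1}{6044} \left(- \frac{8}{229}\right) = - \frac{2}{346019}$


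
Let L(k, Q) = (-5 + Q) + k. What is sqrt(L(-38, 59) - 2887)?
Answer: 3*I*sqrt(319) ≈ 53.582*I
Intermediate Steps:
L(k, Q) = -5 + Q + k
sqrt(L(-38, 59) - 2887) = sqrt((-5 + 59 - 38) - 2887) = sqrt(16 - 2887) = sqrt(-2871) = 3*I*sqrt(319)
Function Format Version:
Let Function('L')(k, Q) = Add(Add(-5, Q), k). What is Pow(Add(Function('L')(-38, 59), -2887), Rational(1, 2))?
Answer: Mul(3, I, Pow(319, Rational(1, 2))) ≈ Mul(53.582, I)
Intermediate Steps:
Function('L')(k, Q) = Add(-5, Q, k)
Pow(Add(Function('L')(-38, 59), -2887), Rational(1, 2)) = Pow(Add(Add(-5, 59, -38), -2887), Rational(1, 2)) = Pow(Add(16, -2887), Rational(1, 2)) = Pow(-2871, Rational(1, 2)) = Mul(3, I, Pow(319, Rational(1, 2)))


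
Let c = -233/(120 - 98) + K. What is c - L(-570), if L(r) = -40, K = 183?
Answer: 4673/22 ≈ 212.41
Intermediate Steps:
c = 3793/22 (c = -233/(120 - 98) + 183 = -233/22 + 183 = 3793/22 ≈ 172.41)
c - L(-570) = 3793/22 - 1*(-40) = 3793/22 + 40 = 4673/22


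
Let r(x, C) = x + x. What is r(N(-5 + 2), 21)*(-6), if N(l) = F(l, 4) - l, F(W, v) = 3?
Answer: -72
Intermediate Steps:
N(l) = 3 - l
r(x, C) = 2*x
r(N(-5 + 2), 21)*(-6) = (2*(3 - (-5 + 2)))*(-6) = (2*(3 - 1*(-3)))*(-6) = (2*(3 + 3))*(-6) = (2*6)*(-6) = 12*(-6) = -72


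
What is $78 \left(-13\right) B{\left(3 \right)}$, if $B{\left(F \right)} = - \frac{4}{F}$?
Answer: $1352$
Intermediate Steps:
$78 \left(-13\right) B{\left(3 \right)} = 78 \left(-13\right) \left(- \frac{4}{3}\right) = - 1014 \left(\left(-4\right) \frac{1}{3}\right) = \left(-1014\right) \left(- \frac{4}{3}\right) = 1352$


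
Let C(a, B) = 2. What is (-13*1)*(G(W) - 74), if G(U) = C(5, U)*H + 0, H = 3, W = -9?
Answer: 884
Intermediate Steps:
G(U) = 6 (G(U) = 2*3 + 0 = 6 + 0 = 6)
(-13*1)*(G(W) - 74) = (-13*1)*(6 - 74) = -13*(-68) = 884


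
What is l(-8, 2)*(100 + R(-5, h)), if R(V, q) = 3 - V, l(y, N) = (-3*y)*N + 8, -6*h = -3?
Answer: 6048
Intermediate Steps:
h = 1/2 (h = -1/6*(-3) = 1/2 ≈ 0.50000)
l(y, N) = 8 - 3*N*y (l(y, N) = -3*N*y + 8 = 8 - 3*N*y)
l(-8, 2)*(100 + R(-5, h)) = (8 - 3*2*(-8))*(100 + (3 - 1*(-5))) = (8 + 48)*(100 + (3 + 5)) = 56*(100 + 8) = 56*108 = 6048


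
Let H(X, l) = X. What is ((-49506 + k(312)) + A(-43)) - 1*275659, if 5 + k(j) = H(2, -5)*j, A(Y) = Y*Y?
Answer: -322697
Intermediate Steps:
A(Y) = Y²
k(j) = -5 + 2*j
((-49506 + k(312)) + A(-43)) - 1*275659 = ((-49506 + (-5 + 2*312)) + (-43)²) - 1*275659 = ((-49506 + (-5 + 624)) + 1849) - 275659 = ((-49506 + 619) + 1849) - 275659 = (-48887 + 1849) - 275659 = -47038 - 275659 = -322697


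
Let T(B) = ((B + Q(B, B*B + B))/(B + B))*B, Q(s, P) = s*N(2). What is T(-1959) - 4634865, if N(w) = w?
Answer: -9275607/2 ≈ -4.6378e+6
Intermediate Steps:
Q(s, P) = 2*s (Q(s, P) = s*2 = 2*s)
T(B) = 3*B/2 (T(B) = ((B + 2*B)/(B + B))*B = ((3*B)/((2*B)))*B = ((3*B)*(1/(2*B)))*B = 3*B/2)
T(-1959) - 4634865 = (3/2)*(-1959) - 4634865 = -5877/2 - 4634865 = -9275607/2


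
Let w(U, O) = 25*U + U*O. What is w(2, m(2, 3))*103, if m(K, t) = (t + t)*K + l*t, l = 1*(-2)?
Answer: 6386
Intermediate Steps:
l = -2
m(K, t) = -2*t + 2*K*t (m(K, t) = (t + t)*K - 2*t = (2*t)*K - 2*t = 2*K*t - 2*t = -2*t + 2*K*t)
w(U, O) = 25*U + O*U
w(2, m(2, 3))*103 = (2*(25 + 2*3*(-1 + 2)))*103 = (2*(25 + 2*3*1))*103 = (2*(25 + 6))*103 = (2*31)*103 = 62*103 = 6386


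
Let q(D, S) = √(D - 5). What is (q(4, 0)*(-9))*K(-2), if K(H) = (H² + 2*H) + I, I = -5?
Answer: 45*I ≈ 45.0*I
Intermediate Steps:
q(D, S) = √(-5 + D)
K(H) = -5 + H² + 2*H (K(H) = (H² + 2*H) - 5 = -5 + H² + 2*H)
(q(4, 0)*(-9))*K(-2) = (√(-5 + 4)*(-9))*(-5 + (-2)² + 2*(-2)) = (√(-1)*(-9))*(-5 + 4 - 4) = (I*(-9))*(-5) = -9*I*(-5) = 45*I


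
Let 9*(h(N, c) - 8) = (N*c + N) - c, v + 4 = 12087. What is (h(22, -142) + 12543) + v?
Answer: 218746/9 ≈ 24305.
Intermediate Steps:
v = 12083 (v = -4 + 12087 = 12083)
h(N, c) = 8 - c/9 + N/9 + N*c/9 (h(N, c) = 8 + ((N*c + N) - c)/9 = 8 + ((N + N*c) - c)/9 = 8 + (N - c + N*c)/9 = 8 + (-c/9 + N/9 + N*c/9) = 8 - c/9 + N/9 + N*c/9)
(h(22, -142) + 12543) + v = ((8 - ⅑*(-142) + (⅑)*22 + (⅑)*22*(-142)) + 12543) + 12083 = ((8 + 142/9 + 22/9 - 3124/9) + 12543) + 12083 = (-2888/9 + 12543) + 12083 = 109999/9 + 12083 = 218746/9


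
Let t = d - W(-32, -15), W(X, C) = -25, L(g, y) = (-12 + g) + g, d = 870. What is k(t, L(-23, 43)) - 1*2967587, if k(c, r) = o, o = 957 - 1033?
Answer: -2967663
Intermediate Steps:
L(g, y) = -12 + 2*g
t = 895 (t = 870 - 1*(-25) = 870 + 25 = 895)
o = -76
k(c, r) = -76
k(t, L(-23, 43)) - 1*2967587 = -76 - 1*2967587 = -76 - 2967587 = -2967663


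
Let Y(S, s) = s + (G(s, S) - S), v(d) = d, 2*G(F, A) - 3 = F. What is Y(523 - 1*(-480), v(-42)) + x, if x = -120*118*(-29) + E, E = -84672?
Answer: 649807/2 ≈ 3.2490e+5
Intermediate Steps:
G(F, A) = 3/2 + F/2
x = 325968 (x = -120*118*(-29) - 84672 = -14160*(-29) - 84672 = 410640 - 84672 = 325968)
Y(S, s) = 3/2 - S + 3*s/2 (Y(S, s) = s + ((3/2 + s/2) - S) = s + (3/2 + s/2 - S) = 3/2 - S + 3*s/2)
Y(523 - 1*(-480), v(-42)) + x = (3/2 - (523 - 1*(-480)) + (3/2)*(-42)) + 325968 = (3/2 - (523 + 480) - 63) + 325968 = (3/2 - 1*1003 - 63) + 325968 = (3/2 - 1003 - 63) + 325968 = -2129/2 + 325968 = 649807/2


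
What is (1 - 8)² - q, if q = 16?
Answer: 33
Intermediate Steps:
(1 - 8)² - q = (1 - 8)² - 1*16 = (-7)² - 16 = 49 - 16 = 33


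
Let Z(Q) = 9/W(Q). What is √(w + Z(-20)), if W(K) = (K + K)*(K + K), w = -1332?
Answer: 9*I*√26311/40 ≈ 36.497*I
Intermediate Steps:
W(K) = 4*K² (W(K) = (2*K)*(2*K) = 4*K²)
Z(Q) = 9/(4*Q²) (Z(Q) = 9/((4*Q²)) = 9*(1/(4*Q²)) = 9/(4*Q²))
√(w + Z(-20)) = √(-1332 + (9/4)/(-20)²) = √(-1332 + (9/4)*(1/400)) = √(-1332 + 9/1600) = √(-2131191/1600) = 9*I*√26311/40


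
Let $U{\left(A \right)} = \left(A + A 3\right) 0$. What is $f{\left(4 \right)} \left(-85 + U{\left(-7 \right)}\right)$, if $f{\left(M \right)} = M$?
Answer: $-340$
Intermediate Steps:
$U{\left(A \right)} = 0$ ($U{\left(A \right)} = \left(A + 3 A\right) 0 = 4 A 0 = 0$)
$f{\left(4 \right)} \left(-85 + U{\left(-7 \right)}\right) = 4 \left(-85 + 0\right) = 4 \left(-85\right) = -340$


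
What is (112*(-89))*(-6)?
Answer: 59808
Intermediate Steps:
(112*(-89))*(-6) = -9968*(-6) = 59808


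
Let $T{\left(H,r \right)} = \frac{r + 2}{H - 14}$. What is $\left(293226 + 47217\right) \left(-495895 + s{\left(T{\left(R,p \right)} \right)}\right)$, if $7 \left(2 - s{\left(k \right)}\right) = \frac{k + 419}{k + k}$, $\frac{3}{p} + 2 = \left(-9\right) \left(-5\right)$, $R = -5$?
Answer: $- \frac{105118660688346}{623} \approx -1.6873 \cdot 10^{11}$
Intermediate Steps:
$p = \frac{3}{43}$ ($p = \frac{3}{-2 - -45} = \frac{3}{-2 + 45} = \frac{3}{43} \approx 0.069767$)
$T{\left(H,r \right)} = \frac{2 + r}{-14 + H}$
$s{\left(k \right)} = 2 - \frac{419 + k}{14 k}$ ($s{\left(k \right)} = 2 - \frac{\left(k + 419\right) \frac{1}{k + k}}{7} = 2 - \frac{\left(419 + k\right) \frac{1}{2 k}}{7} = 2 - \frac{\frac{1}{2} \frac{1}{k} \left(419 + k\right)}{7} = 2 - \frac{419 + k}{14 k}$)
$\left(293226 + 47217\right) \left(-495895 + s{\left(T{\left(R,p \right)} \right)}\right) = \left(293226 + 47217\right) \left(-495895 + \frac{-419 + 27 \frac{2 + \frac{3}{43}}{-14 - 5}}{14 \frac{2 + \frac{3}{43}}{-14 - 5}}\right) = 340443 \left(-495895 + \frac{-419 + 27 \frac{1}{-19} \cdot \frac{89}{43}}{14 \frac{1}{-19} \cdot \frac{89}{43}}\right) = 340443 \left(-495895 + \frac{-419 + 27 \left(\left(- \frac{1}{19}\right) \frac{89}{43}\right)}{14 \left(\left(- \frac{1}{19}\right) \frac{89}{43}\right)}\right) = 340443 \left(-495895 + \frac{-419 + 27 \left(- \frac{89}{817}\right)}{14 \left(- \frac{89}{817}\right)}\right) = 340443 \left(-495895 + \frac{1}{14} \left(- \frac{817}{89}\right) \left(-419 - \frac{2403}{817}\right)\right) = 340443 \left(-495895 + \frac{1}{14} \left(- \frac{817}{89}\right) \left(- \frac{344726}{817}\right)\right) = 340443 \left(-495895 + \frac{172363}{623}\right) = 340443 \left(- \frac{308770222}{623}\right) = - \frac{105118660688346}{623}$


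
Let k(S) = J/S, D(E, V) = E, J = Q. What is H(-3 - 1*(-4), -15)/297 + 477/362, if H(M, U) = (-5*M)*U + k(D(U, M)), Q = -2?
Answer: 2533009/1612710 ≈ 1.5707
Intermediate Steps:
J = -2
k(S) = -2/S
H(M, U) = -2/U - 5*M*U (H(M, U) = (-5*M)*U - 2/U = -5*M*U - 2/U = -2/U - 5*M*U)
H(-3 - 1*(-4), -15)/297 + 477/362 = (-2/(-15) - 5*(-3 - 1*(-4))*(-15))/297 + 477/362 = (-2*(-1/15) - 5*(-3 + 4)*(-15))*(1/297) + 477*(1/362) = (2/15 - 5*1*(-15))*(1/297) + 477/362 = (2/15 + 75)*(1/297) + 477/362 = (1127/15)*(1/297) + 477/362 = 1127/4455 + 477/362 = 2533009/1612710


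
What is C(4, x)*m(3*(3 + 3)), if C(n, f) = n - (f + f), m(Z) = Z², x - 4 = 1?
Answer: -1944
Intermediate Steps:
x = 5 (x = 4 + 1 = 5)
C(n, f) = n - 2*f
C(4, x)*m(3*(3 + 3)) = (4 - 2*5)*(3*(3 + 3))² = (4 - 10)*(3*6)² = -6*18² = -6*324 = -1944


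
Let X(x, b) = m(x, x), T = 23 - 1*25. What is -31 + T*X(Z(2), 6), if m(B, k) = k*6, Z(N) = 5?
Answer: -91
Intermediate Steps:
T = -2 (T = 23 - 25 = -2)
m(B, k) = 6*k
X(x, b) = 6*x
-31 + T*X(Z(2), 6) = -31 - 12*5 = -31 - 2*30 = -31 - 60 = -91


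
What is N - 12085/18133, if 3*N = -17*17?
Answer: -5276692/54399 ≈ -97.000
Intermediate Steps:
N = -289/3 (N = (-17*17)/3 = (⅓)*(-289) = -289/3 ≈ -96.333)
N - 12085/18133 = -289/3 - 12085/18133 = -5276692/54399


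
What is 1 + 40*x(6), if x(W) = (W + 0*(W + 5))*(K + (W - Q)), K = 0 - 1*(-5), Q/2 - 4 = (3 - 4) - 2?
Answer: 2161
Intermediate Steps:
Q = 2 (Q = 8 + 2*((3 - 4) - 2) = 8 + 2*(-1 - 2) = 8 + 2*(-3) = 8 - 6 = 2)
K = 5 (K = 0 + 5 = 5)
x(W) = W*(3 + W) (x(W) = (W + 0*(W + 5))*(5 + (W - 1*2)) = (W + 0*(5 + W))*(5 + (W - 2)) = (W + 0)*(5 + (-2 + W)) = W*(3 + W))
1 + 40*x(6) = 1 + 40*(6*(3 + 6)) = 1 + 40*(6*9) = 1 + 40*54 = 1 + 2160 = 2161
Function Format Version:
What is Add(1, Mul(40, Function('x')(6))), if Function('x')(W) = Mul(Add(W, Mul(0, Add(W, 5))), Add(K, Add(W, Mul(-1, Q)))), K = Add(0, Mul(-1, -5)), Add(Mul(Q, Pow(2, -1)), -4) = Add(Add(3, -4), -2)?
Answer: 2161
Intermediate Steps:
Q = 2 (Q = Add(8, Mul(2, Add(Add(3, -4), -2))) = Add(8, Mul(2, Add(-1, -2))) = Add(8, Mul(2, -3)) = Add(8, -6) = 2)
K = 5 (K = Add(0, 5) = 5)
Function('x')(W) = Mul(W, Add(3, W)) (Function('x')(W) = Mul(Add(W, Mul(0, Add(W, 5))), Add(5, Add(W, Mul(-1, 2)))) = Mul(Add(W, Mul(0, Add(5, W))), Add(5, Add(W, -2))) = Mul(Add(W, 0), Add(5, Add(-2, W))) = Mul(W, Add(3, W)))
Add(1, Mul(40, Function('x')(6))) = Add(1, Mul(40, Mul(6, Add(3, 6)))) = Add(1, Mul(40, Mul(6, 9))) = Add(1, Mul(40, 54)) = Add(1, 2160) = 2161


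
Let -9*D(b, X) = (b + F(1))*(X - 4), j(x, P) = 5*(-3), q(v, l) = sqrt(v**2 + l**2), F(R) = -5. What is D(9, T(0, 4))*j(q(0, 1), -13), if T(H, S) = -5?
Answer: -60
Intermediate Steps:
q(v, l) = sqrt(l**2 + v**2)
j(x, P) = -15
D(b, X) = -(-5 + b)*(-4 + X)/9 (D(b, X) = -(b - 5)*(X - 4)/9 = -(-5 + b)*(-4 + X)/9)
D(9, T(0, 4))*j(q(0, 1), -13) = (-20/9 + (4/9)*9 + (5/9)*(-5) - 1/9*(-5)*9)*(-15) = (-20/9 + 4 - 25/9 + 5)*(-15) = 4*(-15) = -60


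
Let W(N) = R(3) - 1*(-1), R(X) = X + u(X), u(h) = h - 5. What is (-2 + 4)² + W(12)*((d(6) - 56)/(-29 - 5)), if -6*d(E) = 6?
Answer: 125/17 ≈ 7.3529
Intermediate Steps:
u(h) = -5 + h
d(E) = -1 (d(E) = -⅙*6 = -1)
R(X) = -5 + 2*X (R(X) = X + (-5 + X) = -5 + 2*X)
W(N) = 2 (W(N) = (-5 + 2*3) - 1*(-1) = (-5 + 6) + 1 = 1 + 1 = 2)
(-2 + 4)² + W(12)*((d(6) - 56)/(-29 - 5)) = (-2 + 4)² + 2*((-1 - 56)/(-29 - 5)) = 2² + 2*(-57/(-34)) = 4 + 2*(-57*(-1/34)) = 4 + 2*(57/34) = 4 + 57/17 = 125/17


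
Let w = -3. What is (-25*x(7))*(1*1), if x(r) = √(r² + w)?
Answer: -25*√46 ≈ -169.56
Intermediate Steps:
x(r) = √(-3 + r²) (x(r) = √(r² - 3) = √(-3 + r²))
(-25*x(7))*(1*1) = (-25*√(-3 + 7²))*(1*1) = -25*√(-3 + 49)*1 = -25*√46*1 = -25*√46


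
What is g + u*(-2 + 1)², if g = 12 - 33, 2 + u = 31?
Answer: 8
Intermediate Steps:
u = 29 (u = -2 + 31 = 29)
g = -21
g + u*(-2 + 1)² = -21 + 29*(-2 + 1)² = -21 + 29*(-1)² = -21 + 29*1 = -21 + 29 = 8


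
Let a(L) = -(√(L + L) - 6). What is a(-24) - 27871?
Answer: -27865 - 4*I*√3 ≈ -27865.0 - 6.9282*I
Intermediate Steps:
a(L) = 6 - √2*√L (a(L) = -(√(2*L) - 6) = -(√2*√L - 6) = -(-6 + √2*√L) = 6 - √2*√L)
a(-24) - 27871 = (6 - √2*√(-24)) - 27871 = (6 - √2*2*I*√6) - 27871 = (6 - 4*I*√3) - 27871 = -27865 - 4*I*√3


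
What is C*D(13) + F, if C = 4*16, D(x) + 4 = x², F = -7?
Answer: 10553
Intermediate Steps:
D(x) = -4 + x²
C = 64
C*D(13) + F = 64*(-4 + 13²) - 7 = 64*(-4 + 169) - 7 = 64*165 - 7 = 10560 - 7 = 10553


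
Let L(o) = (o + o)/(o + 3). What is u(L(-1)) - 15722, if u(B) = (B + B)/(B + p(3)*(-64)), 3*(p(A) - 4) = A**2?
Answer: -7059176/449 ≈ -15722.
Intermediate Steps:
p(A) = 4 + A**2/3
L(o) = 2*o/(3 + o) (L(o) = (2*o)/(3 + o) = 2*o/(3 + o))
u(B) = 2*B/(-448 + B) (u(B) = (B + B)/(B + (4 + (1/3)*3**2)*(-64)) = (2*B)/(B + (4 + (1/3)*9)*(-64)) = (2*B)/(B + (4 + 3)*(-64)) = (2*B)/(B + 7*(-64)) = (2*B)/(B - 448) = (2*B)/(-448 + B) = 2*B/(-448 + B))
u(L(-1)) - 15722 = 2*(2*(-1)/(3 - 1))/(-448 + 2*(-1)/(3 - 1)) - 15722 = 2*(2*(-1)/2)/(-448 + 2*(-1)/2) - 15722 = 2*(2*(-1)*(1/2))/(-448 + 2*(-1)*(1/2)) - 15722 = 2*(-1)/(-448 - 1) - 15722 = 2*(-1)/(-449) - 15722 = 2*(-1)*(-1/449) - 15722 = 2/449 - 15722 = -7059176/449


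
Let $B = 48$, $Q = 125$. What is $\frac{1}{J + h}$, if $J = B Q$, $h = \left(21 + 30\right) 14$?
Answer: $\frac{1}{6714} \approx 0.00014894$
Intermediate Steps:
$h = 714$ ($h = 51 \cdot 14 = 714$)
$J = 6000$ ($J = 48 \cdot 125 = 6000$)
$\frac{1}{J + h} = \frac{1}{6000 + 714} = \frac{1}{6714}$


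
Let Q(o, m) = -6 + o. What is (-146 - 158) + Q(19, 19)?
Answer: -291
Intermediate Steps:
(-146 - 158) + Q(19, 19) = (-146 - 158) + (-6 + 19) = -304 + 13 = -291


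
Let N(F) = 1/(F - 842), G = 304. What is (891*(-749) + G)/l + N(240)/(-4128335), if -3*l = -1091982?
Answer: -414450888674464/226154720083495 ≈ -1.8326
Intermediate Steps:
l = 363994 (l = -⅓*(-1091982) = 363994)
N(F) = 1/(-842 + F)
(891*(-749) + G)/l + N(240)/(-4128335) = (891*(-749) + 304)/363994 + 1/((-842 + 240)*(-4128335)) = (-667359 + 304)*(1/363994) - 1/4128335/(-602) = -667055*1/363994 - 1/602*(-1/4128335) = -667055/363994 + 1/2485257670 = -414450888674464/226154720083495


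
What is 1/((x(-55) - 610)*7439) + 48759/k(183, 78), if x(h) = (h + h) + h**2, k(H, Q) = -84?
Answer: -278688484407/480113060 ≈ -580.46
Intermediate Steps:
x(h) = h**2 + 2*h (x(h) = 2*h + h**2 = h**2 + 2*h)
1/((x(-55) - 610)*7439) + 48759/k(183, 78) = 1/(-55*(2 - 55) - 610*7439) + 48759/(-84) = (1/7439)/(-55*(-53) - 610) + 48759*(-1/84) = (1/7439)/(2915 - 610) - 16253/28 = (1/7439)/2305 - 16253/28 = (1/2305)*(1/7439) - 16253/28 = 1/17146895 - 16253/28 = -278688484407/480113060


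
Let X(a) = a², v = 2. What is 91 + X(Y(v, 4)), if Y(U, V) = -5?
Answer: 116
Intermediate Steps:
91 + X(Y(v, 4)) = 91 + (-5)² = 91 + 25 = 116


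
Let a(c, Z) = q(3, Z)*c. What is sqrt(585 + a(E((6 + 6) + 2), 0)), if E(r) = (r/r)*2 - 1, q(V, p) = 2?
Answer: sqrt(587) ≈ 24.228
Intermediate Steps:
E(r) = 1 (E(r) = 1*2 - 1 = 2 - 1 = 1)
a(c, Z) = 2*c
sqrt(585 + a(E((6 + 6) + 2), 0)) = sqrt(585 + 2*1) = sqrt(585 + 2) = sqrt(587)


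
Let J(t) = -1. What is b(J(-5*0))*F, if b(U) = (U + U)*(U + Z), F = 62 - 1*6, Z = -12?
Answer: 1456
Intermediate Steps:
F = 56 (F = 62 - 6 = 56)
b(U) = 2*U*(-12 + U) (b(U) = (U + U)*(U - 12) = (2*U)*(-12 + U) = 2*U*(-12 + U))
b(J(-5*0))*F = (2*(-1)*(-12 - 1))*56 = (2*(-1)*(-13))*56 = 26*56 = 1456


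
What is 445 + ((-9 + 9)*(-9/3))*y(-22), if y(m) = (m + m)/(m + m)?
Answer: 445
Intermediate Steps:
y(m) = 1 (y(m) = (2*m)/((2*m)) = (2*m)*(1/(2*m)) = 1)
445 + ((-9 + 9)*(-9/3))*y(-22) = 445 + ((-9 + 9)*(-9/3))*1 = 445 + (0*(-9*⅓))*1 = 445 + (0*(-3))*1 = 445 + 0*1 = 445 + 0 = 445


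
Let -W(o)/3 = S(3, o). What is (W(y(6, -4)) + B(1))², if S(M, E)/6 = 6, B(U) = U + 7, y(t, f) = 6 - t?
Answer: 10000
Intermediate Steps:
B(U) = 7 + U
S(M, E) = 36 (S(M, E) = 6*6 = 36)
W(o) = -108 (W(o) = -3*36 = -108)
(W(y(6, -4)) + B(1))² = (-108 + (7 + 1))² = (-108 + 8)² = (-100)² = 10000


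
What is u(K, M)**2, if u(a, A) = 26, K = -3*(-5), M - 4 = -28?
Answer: 676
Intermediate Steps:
M = -24 (M = 4 - 28 = -24)
K = 15
u(K, M)**2 = 26**2 = 676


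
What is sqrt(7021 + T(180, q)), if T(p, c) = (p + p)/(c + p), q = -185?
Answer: sqrt(6949) ≈ 83.361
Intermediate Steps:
T(p, c) = 2*p/(c + p) (T(p, c) = (2*p)/(c + p) = 2*p/(c + p))
sqrt(7021 + T(180, q)) = sqrt(7021 + 2*180/(-185 + 180)) = sqrt(7021 + 2*180/(-5)) = sqrt(7021 + 2*180*(-1/5)) = sqrt(7021 - 72) = sqrt(6949)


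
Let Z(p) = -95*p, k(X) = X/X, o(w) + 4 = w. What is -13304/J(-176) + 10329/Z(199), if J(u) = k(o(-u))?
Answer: -251522449/18905 ≈ -13305.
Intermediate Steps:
o(w) = -4 + w
k(X) = 1
J(u) = 1
-13304/J(-176) + 10329/Z(199) = -13304/1 + 10329/((-95*199)) = -13304*1 + 10329/(-18905) = -13304 + 10329*(-1/18905) = -13304 - 10329/18905 = -251522449/18905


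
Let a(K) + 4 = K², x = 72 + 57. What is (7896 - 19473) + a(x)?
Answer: 5060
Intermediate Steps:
x = 129
a(K) = -4 + K²
(7896 - 19473) + a(x) = (7896 - 19473) + (-4 + 129²) = -11577 + (-4 + 16641) = -11577 + 16637 = 5060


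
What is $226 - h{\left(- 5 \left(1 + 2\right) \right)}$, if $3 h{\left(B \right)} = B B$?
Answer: $151$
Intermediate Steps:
$h{\left(B \right)} = \frac{B^{2}}{3}$ ($h{\left(B \right)} = \frac{B B}{3} = \frac{B^{2}}{3}$)
$226 - h{\left(- 5 \left(1 + 2\right) \right)} = 226 - \frac{\left(- 5 \left(1 + 2\right)\right)^{2}}{3} = 226 - \frac{\left(\left(-5\right) 3\right)^{2}}{3} = 226 - \frac{\left(-15\right)^{2}}{3} = 226 - \frac{1}{3} \cdot 225 = 226 - 75 = 151$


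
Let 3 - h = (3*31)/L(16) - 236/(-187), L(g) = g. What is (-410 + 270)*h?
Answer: 426685/748 ≈ 570.43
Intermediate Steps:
h = -12191/2992 (h = 3 - ((3*31)/16 - 236/(-187)) = 3 - (93*(1/16) - 236*(-1/187)) = 3 - (93/16 + 236/187) = 3 - 1*21167/2992 = 3 - 21167/2992 = -12191/2992 ≈ -4.0745)
(-410 + 270)*h = (-410 + 270)*(-12191/2992) = -140*(-12191/2992) = 426685/748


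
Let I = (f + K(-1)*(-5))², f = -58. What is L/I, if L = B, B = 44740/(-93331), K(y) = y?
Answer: -44740/262166779 ≈ -0.00017065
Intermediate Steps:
B = -44740/93331 (B = 44740*(-1/93331) = -44740/93331 ≈ -0.47937)
L = -44740/93331 ≈ -0.47937
I = 2809 (I = (-58 - 1*(-5))² = (-58 + 5)² = (-53)² = 2809)
L/I = -44740/93331/2809 = -44740/93331*1/2809 = -44740/262166779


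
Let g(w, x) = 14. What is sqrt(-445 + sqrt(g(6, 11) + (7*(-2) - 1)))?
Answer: sqrt(-445 + I) ≈ 0.0237 + 21.095*I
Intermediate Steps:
sqrt(-445 + sqrt(g(6, 11) + (7*(-2) - 1))) = sqrt(-445 + sqrt(14 + (7*(-2) - 1))) = sqrt(-445 + sqrt(14 + (-14 - 1))) = sqrt(-445 + sqrt(14 - 15)) = sqrt(-445 + sqrt(-1)) = sqrt(-445 + I)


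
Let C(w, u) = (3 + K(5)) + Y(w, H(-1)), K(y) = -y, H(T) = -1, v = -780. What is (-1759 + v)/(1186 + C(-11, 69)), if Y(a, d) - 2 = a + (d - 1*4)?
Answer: -2539/1170 ≈ -2.1701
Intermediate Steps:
Y(a, d) = -2 + a + d (Y(a, d) = 2 + (a + (d - 1*4)) = 2 + (a + (d - 4)) = 2 + (a + (-4 + d)) = 2 + (-4 + a + d) = -2 + a + d)
C(w, u) = -5 + w (C(w, u) = (3 - 1*5) + (-2 + w - 1) = (3 - 5) + (-3 + w) = -2 + (-3 + w) = -5 + w)
(-1759 + v)/(1186 + C(-11, 69)) = (-1759 - 780)/(1186 + (-5 - 11)) = -2539/(1186 - 16) = -2539/1170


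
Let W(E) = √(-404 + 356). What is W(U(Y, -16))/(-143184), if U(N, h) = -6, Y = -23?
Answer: -I*√3/35796 ≈ -4.8387e-5*I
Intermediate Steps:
W(E) = 4*I*√3 (W(E) = √(-48) = 4*I*√3)
W(U(Y, -16))/(-143184) = (4*I*√3)/(-143184) = (4*I*√3)*(-1/143184) = -I*√3/35796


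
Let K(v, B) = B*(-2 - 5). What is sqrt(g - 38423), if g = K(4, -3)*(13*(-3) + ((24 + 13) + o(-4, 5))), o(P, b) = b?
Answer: 2*I*sqrt(9590) ≈ 195.86*I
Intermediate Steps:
K(v, B) = -7*B (K(v, B) = B*(-7) = -7*B)
g = 63 (g = (-7*(-3))*(13*(-3) + ((24 + 13) + 5)) = 21*(-39 + (37 + 5)) = 21*(-39 + 42) = 21*3 = 63)
sqrt(g - 38423) = sqrt(63 - 38423) = sqrt(-38360) = 2*I*sqrt(9590)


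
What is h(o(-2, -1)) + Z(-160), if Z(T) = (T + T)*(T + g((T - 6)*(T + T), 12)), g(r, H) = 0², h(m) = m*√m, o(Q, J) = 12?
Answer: 51200 + 24*√3 ≈ 51242.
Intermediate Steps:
h(m) = m^(3/2)
g(r, H) = 0
Z(T) = 2*T² (Z(T) = (T + T)*(T + 0) = (2*T)*T = 2*T²)
h(o(-2, -1)) + Z(-160) = 12^(3/2) + 2*(-160)² = 24*√3 + 2*25600 = 24*√3 + 51200 = 51200 + 24*√3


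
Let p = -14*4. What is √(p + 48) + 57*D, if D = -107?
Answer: -6099 + 2*I*√2 ≈ -6099.0 + 2.8284*I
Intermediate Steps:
p = -56
√(p + 48) + 57*D = √(-56 + 48) + 57*(-107) = √(-8) - 6099 = 2*I*√2 - 6099 = -6099 + 2*I*√2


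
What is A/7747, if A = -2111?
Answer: -2111/7747 ≈ -0.27249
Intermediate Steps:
A/7747 = -2111/7747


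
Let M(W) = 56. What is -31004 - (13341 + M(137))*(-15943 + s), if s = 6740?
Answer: 123261587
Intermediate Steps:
-31004 - (13341 + M(137))*(-15943 + s) = -31004 - (13341 + 56)*(-15943 + 6740) = -31004 - 13397*(-9203) = -31004 - 1*(-123292591) = -31004 + 123292591 = 123261587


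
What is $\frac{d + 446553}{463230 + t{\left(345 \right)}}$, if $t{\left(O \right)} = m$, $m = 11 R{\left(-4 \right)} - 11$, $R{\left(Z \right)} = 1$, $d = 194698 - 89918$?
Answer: $\frac{551333}{463230} \approx 1.1902$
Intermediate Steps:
$d = 104780$ ($d = 194698 - 89918 = 104780$)
$m = 0$ ($m = 11 \cdot 1 - 11 = 11 - 11 = 0$)
$t{\left(O \right)} = 0$
$\frac{d + 446553}{463230 + t{\left(345 \right)}} = \frac{104780 + 446553}{463230 + 0} = \frac{551333}{463230}$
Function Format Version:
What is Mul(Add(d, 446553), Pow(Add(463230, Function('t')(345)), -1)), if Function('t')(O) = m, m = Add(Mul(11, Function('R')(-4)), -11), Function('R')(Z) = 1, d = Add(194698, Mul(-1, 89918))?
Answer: Rational(551333, 463230) ≈ 1.1902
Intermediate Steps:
d = 104780 (d = Add(194698, -89918) = 104780)
m = 0 (m = Add(Mul(11, 1), -11) = Add(11, -11) = 0)
Function('t')(O) = 0
Mul(Add(d, 446553), Pow(Add(463230, Function('t')(345)), -1)) = Mul(Add(104780, 446553), Pow(Add(463230, 0), -1)) = Mul(551333, Pow(463230, -1)) = Mul(551333, Rational(1, 463230)) = Rational(551333, 463230)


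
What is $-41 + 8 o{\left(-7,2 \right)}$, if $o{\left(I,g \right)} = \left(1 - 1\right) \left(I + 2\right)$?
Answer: $-41$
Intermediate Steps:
$o{\left(I,g \right)} = 0$ ($o{\left(I,g \right)} = 0 \left(2 + I\right) = 0$)
$-41 + 8 o{\left(-7,2 \right)} = -41 + 8 \cdot 0 = -41 + 0 = -41$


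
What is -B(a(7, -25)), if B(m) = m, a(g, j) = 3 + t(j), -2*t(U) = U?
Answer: -31/2 ≈ -15.500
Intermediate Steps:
t(U) = -U/2
a(g, j) = 3 - j/2
-B(a(7, -25)) = -(3 - ½*(-25)) = -(3 + 25/2) = -1*31/2 = -31/2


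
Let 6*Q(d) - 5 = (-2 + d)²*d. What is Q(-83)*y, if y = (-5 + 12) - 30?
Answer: 2298735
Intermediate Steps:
Q(d) = ⅚ + d*(-2 + d)²/6 (Q(d) = ⅚ + ((-2 + d)²*d)/6 = ⅚ + (d*(-2 + d)²)/6 = ⅚ + d*(-2 + d)²/6)
y = -23 (y = 7 - 30 = -23)
Q(-83)*y = (⅚ + (⅙)*(-83)*(-2 - 83)²)*(-23) = (⅚ + (⅙)*(-83)*(-85)²)*(-23) = (⅚ + (⅙)*(-83)*7225)*(-23) = (⅚ - 599675/6)*(-23) = -99945*(-23) = 2298735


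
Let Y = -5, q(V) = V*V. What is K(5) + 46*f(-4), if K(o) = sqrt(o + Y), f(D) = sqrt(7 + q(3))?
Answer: 184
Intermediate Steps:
q(V) = V**2
f(D) = 4 (f(D) = sqrt(7 + 3**2) = sqrt(7 + 9) = sqrt(16) = 4)
K(o) = sqrt(-5 + o) (K(o) = sqrt(o - 5) = sqrt(-5 + o))
K(5) + 46*f(-4) = sqrt(-5 + 5) + 46*4 = sqrt(0) + 184 = 0 + 184 = 184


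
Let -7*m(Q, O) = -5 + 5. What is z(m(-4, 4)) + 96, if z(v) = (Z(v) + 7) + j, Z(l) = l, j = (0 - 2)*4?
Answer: 95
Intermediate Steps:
j = -8 (j = -2*4 = -8)
m(Q, O) = 0 (m(Q, O) = -(-5 + 5)/7 = -⅐*0 = 0)
z(v) = -1 + v (z(v) = (v + 7) - 8 = (7 + v) - 8 = -1 + v)
z(m(-4, 4)) + 96 = (-1 + 0) + 96 = -1 + 96 = 95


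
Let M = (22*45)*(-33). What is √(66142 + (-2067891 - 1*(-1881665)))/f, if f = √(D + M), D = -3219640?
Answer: √97637598510/1626155 ≈ 0.19215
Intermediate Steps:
M = -32670 (M = 990*(-33) = -32670)
f = I*√3252310 (f = √(-3219640 - 32670) = √(-3252310) = I*√3252310 ≈ 1803.4*I)
√(66142 + (-2067891 - 1*(-1881665)))/f = √(66142 + (-2067891 - 1*(-1881665)))/((I*√3252310)) = √(66142 + (-2067891 + 1881665))*(-I*√3252310/3252310) = √(66142 - 186226)*(-I*√3252310/3252310) = √(-120084)*(-I*√3252310/3252310) = (2*I*√30021)*(-I*√3252310/3252310) = √97637598510/1626155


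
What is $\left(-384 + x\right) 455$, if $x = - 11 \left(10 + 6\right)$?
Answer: $-254800$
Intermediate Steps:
$x = -176$ ($x = \left(-11\right) 16 = -176$)
$\left(-384 + x\right) 455 = \left(-384 - 176\right) 455 = \left(-560\right) 455 = -254800$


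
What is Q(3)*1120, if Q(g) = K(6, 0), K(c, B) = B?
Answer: 0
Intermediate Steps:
Q(g) = 0
Q(3)*1120 = 0*1120 = 0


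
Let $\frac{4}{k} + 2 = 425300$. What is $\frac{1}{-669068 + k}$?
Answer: $- \frac{212649}{142276641130} \approx -1.4946 \cdot 10^{-6}$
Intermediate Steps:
$k = \frac{2}{212649}$ ($k = \frac{4}{-2 + 425300} = \frac{4}{425298} = 4 \cdot \frac{1}{425298} = \frac{2}{212649} \approx 9.4052 \cdot 10^{-6}$)
$\frac{1}{-669068 + k} = \frac{1}{-669068 + \frac{2}{212649}} = \frac{1}{- \frac{142276641130}{212649}} = - \frac{212649}{142276641130}$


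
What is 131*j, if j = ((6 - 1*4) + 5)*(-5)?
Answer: -4585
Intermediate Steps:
j = -35 (j = ((6 - 4) + 5)*(-5) = (2 + 5)*(-5) = 7*(-5) = -35)
131*j = 131*(-35) = -4585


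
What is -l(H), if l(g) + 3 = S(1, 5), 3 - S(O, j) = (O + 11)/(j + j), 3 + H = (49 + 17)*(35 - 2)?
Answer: 6/5 ≈ 1.2000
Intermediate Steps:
H = 2175 (H = -3 + (49 + 17)*(35 - 2) = -3 + 66*33 = -3 + 2178 = 2175)
S(O, j) = 3 - (11 + O)/(2*j) (S(O, j) = 3 - (O + 11)/(j + j) = 3 - (11 + O)/(2*j))
l(g) = -6/5 (l(g) = -3 + (1/2)*(-11 - 1*1 + 6*5)/5 = -3 + (1/2)*(1/5)*(-11 - 1 + 30) = -3 + (1/2)*(1/5)*18 = -3 + 9/5 = -6/5)
-l(H) = -1*(-6/5) = 6/5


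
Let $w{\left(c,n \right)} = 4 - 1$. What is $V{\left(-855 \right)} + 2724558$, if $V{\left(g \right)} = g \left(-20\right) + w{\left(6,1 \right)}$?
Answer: $2741661$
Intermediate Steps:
$w{\left(c,n \right)} = 3$ ($w{\left(c,n \right)} = 4 - 1 = 3$)
$V{\left(g \right)} = 3 - 20 g$ ($V{\left(g \right)} = g \left(-20\right) + 3 = - 20 g + 3 = 3 - 20 g$)
$V{\left(-855 \right)} + 2724558 = \left(3 - -17100\right) + 2724558 = \left(3 + 17100\right) + 2724558 = 17103 + 2724558 = 2741661$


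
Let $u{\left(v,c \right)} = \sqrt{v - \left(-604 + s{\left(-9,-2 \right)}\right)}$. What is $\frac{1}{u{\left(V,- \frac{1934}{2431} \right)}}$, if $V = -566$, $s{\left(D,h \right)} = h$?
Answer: $\frac{\sqrt{10}}{20} \approx 0.15811$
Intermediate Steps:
$u{\left(v,c \right)} = \sqrt{606 + v}$ ($u{\left(v,c \right)} = \sqrt{v + \left(604 - -2\right)} = \sqrt{v + \left(604 + 2\right)} = \sqrt{v + 606} = \sqrt{606 + v}$)
$\frac{1}{u{\left(V,- \frac{1934}{2431} \right)}} = \frac{1}{\sqrt{606 - 566}} = \frac{1}{\sqrt{40}} = \frac{1}{2 \sqrt{10}} = \frac{\sqrt{10}}{20}$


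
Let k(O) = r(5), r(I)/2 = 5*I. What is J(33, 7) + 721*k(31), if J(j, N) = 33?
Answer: 36083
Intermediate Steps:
r(I) = 10*I (r(I) = 2*(5*I) = 10*I)
k(O) = 50 (k(O) = 10*5 = 50)
J(33, 7) + 721*k(31) = 33 + 721*50 = 33 + 36050 = 36083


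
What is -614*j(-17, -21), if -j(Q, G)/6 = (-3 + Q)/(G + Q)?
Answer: 36840/19 ≈ 1938.9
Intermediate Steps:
j(Q, G) = -6*(-3 + Q)/(G + Q)
-614*j(-17, -21) = -3684*(3 - 1*(-17))/(-21 - 17) = -3684*(3 + 17)/(-38) = -3684*(-1)*20/38 = -614*(-60/19) = 36840/19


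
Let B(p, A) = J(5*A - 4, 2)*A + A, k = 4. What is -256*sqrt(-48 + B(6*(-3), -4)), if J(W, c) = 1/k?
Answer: -256*I*sqrt(53) ≈ -1863.7*I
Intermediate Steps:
J(W, c) = 1/4
B(p, A) = 5*A/4 (B(p, A) = A/4 + A = 5*A/4)
-256*sqrt(-48 + B(6*(-3), -4)) = -256*sqrt(-48 + (5/4)*(-4)) = -256*sqrt(-48 - 5) = -256*I*sqrt(53)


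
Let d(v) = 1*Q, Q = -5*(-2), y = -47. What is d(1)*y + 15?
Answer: -455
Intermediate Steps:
Q = 10
d(v) = 10 (d(v) = 1*10 = 10)
d(1)*y + 15 = 10*(-47) + 15 = -470 + 15 = -455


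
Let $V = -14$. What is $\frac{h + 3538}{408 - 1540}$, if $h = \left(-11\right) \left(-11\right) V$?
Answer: $- \frac{461}{283} \approx -1.629$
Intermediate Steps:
$h = -1694$ ($h = \left(-11\right) \left(-11\right) \left(-14\right) = 121 \left(-14\right) = -1694$)
$\frac{h + 3538}{408 - 1540} = \frac{-1694 + 3538}{408 - 1540} = \frac{1844}{-1132} = 1844 \left(- \frac{1}{1132}\right) = - \frac{461}{283}$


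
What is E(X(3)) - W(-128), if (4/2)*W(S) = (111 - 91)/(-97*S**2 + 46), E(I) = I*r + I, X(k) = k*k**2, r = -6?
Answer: -107271130/794601 ≈ -135.00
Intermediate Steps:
X(k) = k**3
E(I) = -5*I (E(I) = I*(-6) + I = -6*I + I = -5*I)
W(S) = 10/(46 - 97*S**2) (W(S) = ((111 - 91)/(-97*S**2 + 46))/2 = (20/(46 - 97*S**2))/2 = 10/(46 - 97*S**2))
E(X(3)) - W(-128) = -5*3**3 - (-10)/(-46 + 97*(-128)**2) = -5*27 - (-10)/(-46 + 97*16384) = -135 - (-10)/(-46 + 1589248) = -135 - (-10)/1589202 = -135 - 1*(-5/794601) = -135 + 5/794601 = -107271130/794601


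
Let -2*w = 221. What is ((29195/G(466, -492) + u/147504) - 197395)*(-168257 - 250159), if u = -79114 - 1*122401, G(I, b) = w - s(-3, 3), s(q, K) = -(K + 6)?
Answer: 7371236836736195/89117 ≈ 8.2714e+10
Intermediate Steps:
s(q, K) = -6 - K (s(q, K) = -(6 + K) = -6 - K)
w = -221/2 (w = -1/2*221 = -221/2 ≈ -110.50)
G(I, b) = -203/2 (G(I, b) = -221/2 - (-6 - 1*3) = -221/2 - (-6 - 3) = -221/2 - 1*(-9) = -221/2 + 9 = -203/2)
u = -201515 (u = -79114 - 122401 = -201515)
((29195/G(466, -492) + u/147504) - 197395)*(-168257 - 250159) = ((29195/(-203/2) - 201515/147504) - 197395)*(-168257 - 250159) = ((29195*(-2/203) - 201515*1/147504) - 197395)*(-418416) = ((-58390/203 - 201515/147504) - 197395)*(-418416) = (-1236238015/4277616 - 197395)*(-418416) = -845616248335/4277616*(-418416) = 7371236836736195/89117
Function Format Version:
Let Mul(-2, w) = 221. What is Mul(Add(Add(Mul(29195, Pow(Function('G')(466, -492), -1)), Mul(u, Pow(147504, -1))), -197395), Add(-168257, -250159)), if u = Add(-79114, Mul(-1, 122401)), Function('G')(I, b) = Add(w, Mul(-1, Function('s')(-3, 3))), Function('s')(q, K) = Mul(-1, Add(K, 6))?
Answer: Rational(7371236836736195, 89117) ≈ 8.2714e+10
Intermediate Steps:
Function('s')(q, K) = Add(-6, Mul(-1, K)) (Function('s')(q, K) = Mul(-1, Add(6, K)) = Add(-6, Mul(-1, K)))
w = Rational(-221, 2) (w = Mul(Rational(-1, 2), 221) = Rational(-221, 2) ≈ -110.50)
Function('G')(I, b) = Rational(-203, 2) (Function('G')(I, b) = Add(Rational(-221, 2), Mul(-1, Add(-6, Mul(-1, 3)))) = Add(Rational(-221, 2), Mul(-1, Add(-6, -3))) = Add(Rational(-221, 2), Mul(-1, -9)) = Add(Rational(-221, 2), 9) = Rational(-203, 2))
u = -201515 (u = Add(-79114, -122401) = -201515)
Mul(Add(Add(Mul(29195, Pow(Function('G')(466, -492), -1)), Mul(u, Pow(147504, -1))), -197395), Add(-168257, -250159)) = Mul(Add(Add(Mul(29195, Pow(Rational(-203, 2), -1)), Mul(-201515, Pow(147504, -1))), -197395), Add(-168257, -250159)) = Mul(Add(Add(Mul(29195, Rational(-2, 203)), Mul(-201515, Rational(1, 147504))), -197395), -418416) = Mul(Add(Add(Rational(-58390, 203), Rational(-201515, 147504)), -197395), -418416) = Mul(Add(Rational(-1236238015, 4277616), -197395), -418416) = Mul(Rational(-845616248335, 4277616), -418416) = Rational(7371236836736195, 89117)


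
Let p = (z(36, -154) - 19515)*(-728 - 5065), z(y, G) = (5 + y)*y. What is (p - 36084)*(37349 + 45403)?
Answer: 8644591935936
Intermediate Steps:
z(y, G) = y*(5 + y)
p = 104499927 (p = (36*(5 + 36) - 19515)*(-728 - 5065) = (36*41 - 19515)*(-5793) = (1476 - 19515)*(-5793) = -18039*(-5793) = 104499927)
(p - 36084)*(37349 + 45403) = (104499927 - 36084)*(37349 + 45403) = 104463843*82752 = 8644591935936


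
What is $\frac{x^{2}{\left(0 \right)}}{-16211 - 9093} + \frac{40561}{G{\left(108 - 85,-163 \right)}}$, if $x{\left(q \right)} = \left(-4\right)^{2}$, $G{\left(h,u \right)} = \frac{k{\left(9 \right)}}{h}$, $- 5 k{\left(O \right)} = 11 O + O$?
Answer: $- \frac{14753864401}{341604} \approx -43190.0$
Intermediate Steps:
$k{\left(O \right)} = - \frac{12 O}{5}$ ($k{\left(O \right)} = - \frac{11 O + O}{5} = - \frac{12 O}{5}$)
$G{\left(h,u \right)} = - \frac{108}{5 h}$ ($G{\left(h,u \right)} = \frac{\left(- \frac{12}{5}\right) 9}{h} = - \frac{108}{5 h}$)
$x{\left(q \right)} = 16$
$\frac{x^{2}{\left(0 \right)}}{-16211 - 9093} + \frac{40561}{G{\left(108 - 85,-163 \right)}} = \frac{16^{2}}{-16211 - 9093} + \frac{40561}{\left(- \frac{108}{5}\right) \frac{1}{108 - 85}} = \frac{256}{-25304} + \frac{40561}{\left(- \frac{108}{5}\right) \frac{1}{108 - 85}} = 256 \left(- \frac{1}{25304}\right) + \frac{40561}{\left(- \frac{108}{5}\right) \frac{1}{23}} = - \frac{32}{3163} + \frac{40561}{\left(- \frac{108}{5}\right) \frac{1}{23}} = - \frac{32}{3163} + \frac{40561}{- \frac{108}{115}} = - \frac{32}{3163} + 40561 \left(- \frac{115}{108}\right) = - \frac{32}{3163} - \frac{4664515}{108} = - \frac{14753864401}{341604}$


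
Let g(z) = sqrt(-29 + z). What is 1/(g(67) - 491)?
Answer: -491/241043 - sqrt(38)/241043 ≈ -0.0020626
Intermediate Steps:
1/(g(67) - 491) = 1/(sqrt(-29 + 67) - 491) = 1/(sqrt(38) - 491) = 1/(-491 + sqrt(38))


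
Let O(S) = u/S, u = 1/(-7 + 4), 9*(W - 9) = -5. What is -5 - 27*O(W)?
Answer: -299/76 ≈ -3.9342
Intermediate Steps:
W = 76/9 (W = 9 + (1/9)*(-5) = 9 - 5/9 = 76/9 ≈ 8.4444)
u = -1/3 (u = 1/(-3) = -1/3 ≈ -0.33333)
O(S) = -1/(3*S)
-5 - 27*O(W) = -5 - (-9)/76/9 = -5 - (-9)*9/76 = -5 - 27*(-3/76) = -5 + 81/76 = -299/76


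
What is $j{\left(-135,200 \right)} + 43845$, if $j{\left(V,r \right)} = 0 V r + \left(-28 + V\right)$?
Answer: $43682$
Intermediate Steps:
$j{\left(V,r \right)} = -28 + V$ ($j{\left(V,r \right)} = 0 r + \left(-28 + V\right) = 0 + \left(-28 + V\right) = -28 + V$)
$j{\left(-135,200 \right)} + 43845 = \left(-28 - 135\right) + 43845 = -163 + 43845 = 43682$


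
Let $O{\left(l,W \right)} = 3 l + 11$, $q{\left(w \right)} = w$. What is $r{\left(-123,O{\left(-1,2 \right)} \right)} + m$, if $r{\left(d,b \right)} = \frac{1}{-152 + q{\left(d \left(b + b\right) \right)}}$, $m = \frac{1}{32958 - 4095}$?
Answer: $- \frac{26743}{61189560} \approx -0.00043705$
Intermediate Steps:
$O{\left(l,W \right)} = 11 + 3 l$
$m = \frac{1}{28863} \approx 3.4646 \cdot 10^{-5}$
$r{\left(d,b \right)} = \frac{1}{-152 + 2 b d}$ ($r{\left(d,b \right)} = \frac{1}{-152 + d \left(b + b\right)} = \frac{1}{-152 + d 2 b} = \frac{1}{-152 + 2 b d}$)
$r{\left(-123,O{\left(-1,2 \right)} \right)} + m = \frac{1}{2 \left(-76 + \left(11 + 3 \left(-1\right)\right) \left(-123\right)\right)} + \frac{1}{28863} = \frac{1}{2 \left(-76 + \left(11 - 3\right) \left(-123\right)\right)} + \frac{1}{28863} = \frac{1}{2 \left(-76 + 8 \left(-123\right)\right)} + \frac{1}{28863} = \frac{1}{2 \left(-76 - 984\right)} + \frac{1}{28863} = \frac{1}{2 \left(-1060\right)} + \frac{1}{28863} = \frac{1}{2} \left(- \frac{1}{1060}\right) + \frac{1}{28863} = - \frac{1}{2120} + \frac{1}{28863} = - \frac{26743}{61189560}$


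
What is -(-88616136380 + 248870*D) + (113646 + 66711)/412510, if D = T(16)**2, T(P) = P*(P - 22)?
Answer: 35608915290434957/412510 ≈ 8.6323e+10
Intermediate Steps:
T(P) = P*(-22 + P)
D = 9216 (D = (16*(-22 + 16))**2 = (16*(-6))**2 = (-96)**2 = 9216)
-(-88616136380 + 248870*D) + (113646 + 66711)/412510 = -248870/(1/(-356074 + 9216)) + (113646 + 66711)/412510 = -248870/(1/(-346858)) + 180357*(1/412510) = -248870/(-1/346858) + 180357/412510 = -248870*(-346858) + 180357/412510 = 86322550460 + 180357/412510 = 35608915290434957/412510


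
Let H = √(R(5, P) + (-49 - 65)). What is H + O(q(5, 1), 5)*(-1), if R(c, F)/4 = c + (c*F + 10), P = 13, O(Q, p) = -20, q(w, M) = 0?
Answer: 20 + √206 ≈ 34.353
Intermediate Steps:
R(c, F) = 40 + 4*c + 4*F*c (R(c, F) = 4*(c + (c*F + 10)) = 4*(c + (F*c + 10)) = 4*(c + (10 + F*c)) = 4*(10 + c + F*c) = 40 + 4*c + 4*F*c)
H = √206 (H = √((40 + 4*5 + 4*13*5) + (-49 - 65)) = √((40 + 20 + 260) - 114) = √(320 - 114) = √206 ≈ 14.353)
H + O(q(5, 1), 5)*(-1) = √206 - 20*(-1) = √206 + 20 = 20 + √206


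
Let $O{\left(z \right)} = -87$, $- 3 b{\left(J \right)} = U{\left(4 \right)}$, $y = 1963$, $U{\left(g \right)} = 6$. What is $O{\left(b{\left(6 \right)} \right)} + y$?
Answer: $1876$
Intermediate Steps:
$b{\left(J \right)} = -2$ ($b{\left(J \right)} = \left(- \frac{1}{3}\right) 6 = -2$)
$O{\left(b{\left(6 \right)} \right)} + y = -87 + 1963 = 1876$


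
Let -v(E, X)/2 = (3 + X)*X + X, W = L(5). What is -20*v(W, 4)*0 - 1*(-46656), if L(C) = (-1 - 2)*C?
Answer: 46656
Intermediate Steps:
L(C) = -3*C
W = -15 (W = -3*5 = -15)
v(E, X) = -2*X - 2*X*(3 + X) (v(E, X) = -2*((3 + X)*X + X) = -2*(X*(3 + X) + X) = -2*(X + X*(3 + X)) = -2*X - 2*X*(3 + X))
-20*v(W, 4)*0 - 1*(-46656) = -(-40)*4*(4 + 4)*0 - 1*(-46656) = -(-40)*4*8*0 + 46656 = -20*(-64)*0 + 46656 = 1280*0 + 46656 = 0 + 46656 = 46656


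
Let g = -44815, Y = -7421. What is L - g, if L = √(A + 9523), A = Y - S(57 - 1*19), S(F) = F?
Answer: 44815 + 4*√129 ≈ 44860.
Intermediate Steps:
A = -7459 (A = -7421 - (57 - 1*19) = -7421 - (57 - 19) = -7421 - 1*38 = -7421 - 38 = -7459)
L = 4*√129 (L = √(-7459 + 9523) = √2064 = 4*√129 ≈ 45.431)
L - g = 4*√129 - 1*(-44815) = 4*√129 + 44815 = 44815 + 4*√129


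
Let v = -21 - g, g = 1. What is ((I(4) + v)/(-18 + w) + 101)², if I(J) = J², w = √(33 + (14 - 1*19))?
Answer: 14066266/1369 + 22503*√7/2738 ≈ 10297.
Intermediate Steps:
v = -22 (v = -21 - 1*1 = -21 - 1 = -22)
w = 2*√7 (w = √(33 + (14 - 19)) = √(33 - 5) = √28 = 2*√7 ≈ 5.2915)
((I(4) + v)/(-18 + w) + 101)² = ((4² - 22)/(-18 + 2*√7) + 101)² = ((16 - 22)/(-18 + 2*√7) + 101)² = (-6/(-18 + 2*√7) + 101)² = (101 - 6/(-18 + 2*√7))²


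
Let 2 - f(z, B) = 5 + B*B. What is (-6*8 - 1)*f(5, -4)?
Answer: 931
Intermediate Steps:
f(z, B) = -3 - B**2 (f(z, B) = 2 - (5 + B*B) = 2 - (5 + B**2) = 2 + (-5 - B**2) = -3 - B**2)
(-6*8 - 1)*f(5, -4) = (-6*8 - 1)*(-3 - 1*(-4)**2) = (-48 - 1)*(-3 - 1*16) = -49*(-3 - 16) = -49*(-19) = 931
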